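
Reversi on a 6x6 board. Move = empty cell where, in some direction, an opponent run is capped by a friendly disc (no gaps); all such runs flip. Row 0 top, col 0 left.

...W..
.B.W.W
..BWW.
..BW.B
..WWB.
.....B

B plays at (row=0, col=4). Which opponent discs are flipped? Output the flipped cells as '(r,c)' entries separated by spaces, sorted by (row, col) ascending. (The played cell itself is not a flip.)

Answer: (1,3)

Derivation:
Dir NW: edge -> no flip
Dir N: edge -> no flip
Dir NE: edge -> no flip
Dir W: opp run (0,3), next='.' -> no flip
Dir E: first cell '.' (not opp) -> no flip
Dir SW: opp run (1,3) capped by B -> flip
Dir S: first cell '.' (not opp) -> no flip
Dir SE: opp run (1,5), next=edge -> no flip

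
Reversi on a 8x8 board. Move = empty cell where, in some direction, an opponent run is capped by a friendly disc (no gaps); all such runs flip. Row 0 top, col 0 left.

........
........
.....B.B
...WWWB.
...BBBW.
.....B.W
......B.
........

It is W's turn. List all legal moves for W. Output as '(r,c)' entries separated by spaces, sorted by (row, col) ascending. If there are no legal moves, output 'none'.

(1,4): no bracket -> illegal
(1,5): flips 1 -> legal
(1,6): flips 1 -> legal
(1,7): no bracket -> illegal
(2,4): no bracket -> illegal
(2,6): flips 1 -> legal
(3,2): no bracket -> illegal
(3,7): flips 1 -> legal
(4,2): flips 3 -> legal
(4,7): no bracket -> illegal
(5,2): flips 1 -> legal
(5,3): flips 2 -> legal
(5,4): flips 1 -> legal
(5,6): flips 1 -> legal
(6,4): flips 1 -> legal
(6,5): flips 2 -> legal
(6,7): no bracket -> illegal
(7,5): flips 1 -> legal
(7,6): no bracket -> illegal
(7,7): flips 3 -> legal

Answer: (1,5) (1,6) (2,6) (3,7) (4,2) (5,2) (5,3) (5,4) (5,6) (6,4) (6,5) (7,5) (7,7)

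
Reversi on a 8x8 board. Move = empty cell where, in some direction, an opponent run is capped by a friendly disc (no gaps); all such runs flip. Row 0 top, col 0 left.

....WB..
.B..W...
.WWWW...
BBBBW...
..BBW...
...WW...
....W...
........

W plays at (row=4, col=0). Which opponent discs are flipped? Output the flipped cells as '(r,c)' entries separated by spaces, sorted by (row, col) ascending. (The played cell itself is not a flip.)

Answer: (3,1)

Derivation:
Dir NW: edge -> no flip
Dir N: opp run (3,0), next='.' -> no flip
Dir NE: opp run (3,1) capped by W -> flip
Dir W: edge -> no flip
Dir E: first cell '.' (not opp) -> no flip
Dir SW: edge -> no flip
Dir S: first cell '.' (not opp) -> no flip
Dir SE: first cell '.' (not opp) -> no flip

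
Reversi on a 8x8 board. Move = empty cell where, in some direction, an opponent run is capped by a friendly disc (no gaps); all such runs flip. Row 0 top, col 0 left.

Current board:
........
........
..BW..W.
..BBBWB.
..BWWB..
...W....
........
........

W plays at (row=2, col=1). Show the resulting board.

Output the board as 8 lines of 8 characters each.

Place W at (2,1); scan 8 dirs for brackets.
Dir NW: first cell '.' (not opp) -> no flip
Dir N: first cell '.' (not opp) -> no flip
Dir NE: first cell '.' (not opp) -> no flip
Dir W: first cell '.' (not opp) -> no flip
Dir E: opp run (2,2) capped by W -> flip
Dir SW: first cell '.' (not opp) -> no flip
Dir S: first cell '.' (not opp) -> no flip
Dir SE: opp run (3,2) capped by W -> flip
All flips: (2,2) (3,2)

Answer: ........
........
.WWW..W.
..WBBWB.
..BWWB..
...W....
........
........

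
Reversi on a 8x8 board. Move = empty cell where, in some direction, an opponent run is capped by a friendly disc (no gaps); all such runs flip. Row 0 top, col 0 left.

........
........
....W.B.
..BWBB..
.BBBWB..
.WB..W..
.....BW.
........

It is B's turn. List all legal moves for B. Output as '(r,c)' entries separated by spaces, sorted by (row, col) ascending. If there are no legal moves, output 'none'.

(1,3): flips 1 -> legal
(1,4): flips 1 -> legal
(1,5): flips 2 -> legal
(2,2): no bracket -> illegal
(2,3): flips 1 -> legal
(2,5): no bracket -> illegal
(4,0): no bracket -> illegal
(4,6): no bracket -> illegal
(5,0): flips 1 -> legal
(5,3): flips 1 -> legal
(5,4): flips 1 -> legal
(5,6): no bracket -> illegal
(5,7): no bracket -> illegal
(6,0): flips 1 -> legal
(6,1): flips 1 -> legal
(6,2): no bracket -> illegal
(6,4): no bracket -> illegal
(6,7): flips 1 -> legal
(7,5): no bracket -> illegal
(7,6): no bracket -> illegal
(7,7): no bracket -> illegal

Answer: (1,3) (1,4) (1,5) (2,3) (5,0) (5,3) (5,4) (6,0) (6,1) (6,7)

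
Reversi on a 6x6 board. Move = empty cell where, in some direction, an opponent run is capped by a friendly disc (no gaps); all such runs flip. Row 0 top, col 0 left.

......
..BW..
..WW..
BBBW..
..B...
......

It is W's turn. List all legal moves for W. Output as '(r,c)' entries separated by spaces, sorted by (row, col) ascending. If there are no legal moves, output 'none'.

(0,1): flips 1 -> legal
(0,2): flips 1 -> legal
(0,3): no bracket -> illegal
(1,1): flips 1 -> legal
(2,0): no bracket -> illegal
(2,1): no bracket -> illegal
(4,0): flips 1 -> legal
(4,1): flips 1 -> legal
(4,3): no bracket -> illegal
(5,1): flips 1 -> legal
(5,2): flips 2 -> legal
(5,3): no bracket -> illegal

Answer: (0,1) (0,2) (1,1) (4,0) (4,1) (5,1) (5,2)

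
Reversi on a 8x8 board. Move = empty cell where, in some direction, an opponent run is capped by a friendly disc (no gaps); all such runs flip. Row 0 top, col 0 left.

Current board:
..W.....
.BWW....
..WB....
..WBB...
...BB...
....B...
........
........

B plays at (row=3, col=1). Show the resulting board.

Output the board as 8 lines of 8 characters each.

Answer: ..W.....
.BWW....
..WB....
.BBBB...
...BB...
....B...
........
........

Derivation:
Place B at (3,1); scan 8 dirs for brackets.
Dir NW: first cell '.' (not opp) -> no flip
Dir N: first cell '.' (not opp) -> no flip
Dir NE: opp run (2,2) (1,3), next='.' -> no flip
Dir W: first cell '.' (not opp) -> no flip
Dir E: opp run (3,2) capped by B -> flip
Dir SW: first cell '.' (not opp) -> no flip
Dir S: first cell '.' (not opp) -> no flip
Dir SE: first cell '.' (not opp) -> no flip
All flips: (3,2)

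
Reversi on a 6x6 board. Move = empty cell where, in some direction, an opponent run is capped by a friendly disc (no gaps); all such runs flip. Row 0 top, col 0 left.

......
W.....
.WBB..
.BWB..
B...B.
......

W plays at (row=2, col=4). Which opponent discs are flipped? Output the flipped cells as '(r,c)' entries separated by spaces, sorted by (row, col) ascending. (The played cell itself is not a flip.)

Answer: (2,2) (2,3)

Derivation:
Dir NW: first cell '.' (not opp) -> no flip
Dir N: first cell '.' (not opp) -> no flip
Dir NE: first cell '.' (not opp) -> no flip
Dir W: opp run (2,3) (2,2) capped by W -> flip
Dir E: first cell '.' (not opp) -> no flip
Dir SW: opp run (3,3), next='.' -> no flip
Dir S: first cell '.' (not opp) -> no flip
Dir SE: first cell '.' (not opp) -> no flip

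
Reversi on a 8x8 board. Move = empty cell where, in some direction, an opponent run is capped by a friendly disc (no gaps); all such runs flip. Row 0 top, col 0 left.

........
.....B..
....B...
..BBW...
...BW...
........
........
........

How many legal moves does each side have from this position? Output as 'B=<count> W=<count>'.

-- B to move --
(2,3): no bracket -> illegal
(2,5): flips 1 -> legal
(3,5): flips 1 -> legal
(4,5): flips 1 -> legal
(5,3): no bracket -> illegal
(5,4): flips 2 -> legal
(5,5): flips 1 -> legal
B mobility = 5
-- W to move --
(0,4): no bracket -> illegal
(0,5): no bracket -> illegal
(0,6): no bracket -> illegal
(1,3): no bracket -> illegal
(1,4): flips 1 -> legal
(1,6): no bracket -> illegal
(2,1): no bracket -> illegal
(2,2): flips 1 -> legal
(2,3): no bracket -> illegal
(2,5): no bracket -> illegal
(2,6): no bracket -> illegal
(3,1): flips 2 -> legal
(3,5): no bracket -> illegal
(4,1): no bracket -> illegal
(4,2): flips 1 -> legal
(5,2): flips 1 -> legal
(5,3): no bracket -> illegal
(5,4): no bracket -> illegal
W mobility = 5

Answer: B=5 W=5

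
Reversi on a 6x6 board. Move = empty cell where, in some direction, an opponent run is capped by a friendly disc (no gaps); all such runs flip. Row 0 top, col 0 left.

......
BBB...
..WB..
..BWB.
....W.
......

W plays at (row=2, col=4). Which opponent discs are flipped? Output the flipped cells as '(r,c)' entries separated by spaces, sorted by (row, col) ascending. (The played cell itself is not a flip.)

Answer: (2,3) (3,4)

Derivation:
Dir NW: first cell '.' (not opp) -> no flip
Dir N: first cell '.' (not opp) -> no flip
Dir NE: first cell '.' (not opp) -> no flip
Dir W: opp run (2,3) capped by W -> flip
Dir E: first cell '.' (not opp) -> no flip
Dir SW: first cell 'W' (not opp) -> no flip
Dir S: opp run (3,4) capped by W -> flip
Dir SE: first cell '.' (not opp) -> no flip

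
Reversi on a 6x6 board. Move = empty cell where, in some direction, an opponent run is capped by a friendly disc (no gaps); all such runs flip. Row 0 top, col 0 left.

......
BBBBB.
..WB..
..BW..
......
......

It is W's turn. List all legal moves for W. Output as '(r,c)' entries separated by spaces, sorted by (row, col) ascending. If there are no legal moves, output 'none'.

(0,0): flips 1 -> legal
(0,1): no bracket -> illegal
(0,2): flips 1 -> legal
(0,3): flips 2 -> legal
(0,4): flips 1 -> legal
(0,5): no bracket -> illegal
(1,5): no bracket -> illegal
(2,0): no bracket -> illegal
(2,1): no bracket -> illegal
(2,4): flips 1 -> legal
(2,5): no bracket -> illegal
(3,1): flips 1 -> legal
(3,4): no bracket -> illegal
(4,1): no bracket -> illegal
(4,2): flips 1 -> legal
(4,3): no bracket -> illegal

Answer: (0,0) (0,2) (0,3) (0,4) (2,4) (3,1) (4,2)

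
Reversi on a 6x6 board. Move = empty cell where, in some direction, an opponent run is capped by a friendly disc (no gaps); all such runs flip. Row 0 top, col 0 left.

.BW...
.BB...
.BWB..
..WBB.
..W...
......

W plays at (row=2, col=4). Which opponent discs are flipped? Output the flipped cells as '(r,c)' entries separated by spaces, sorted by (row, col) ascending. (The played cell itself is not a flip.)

Dir NW: first cell '.' (not opp) -> no flip
Dir N: first cell '.' (not opp) -> no flip
Dir NE: first cell '.' (not opp) -> no flip
Dir W: opp run (2,3) capped by W -> flip
Dir E: first cell '.' (not opp) -> no flip
Dir SW: opp run (3,3) capped by W -> flip
Dir S: opp run (3,4), next='.' -> no flip
Dir SE: first cell '.' (not opp) -> no flip

Answer: (2,3) (3,3)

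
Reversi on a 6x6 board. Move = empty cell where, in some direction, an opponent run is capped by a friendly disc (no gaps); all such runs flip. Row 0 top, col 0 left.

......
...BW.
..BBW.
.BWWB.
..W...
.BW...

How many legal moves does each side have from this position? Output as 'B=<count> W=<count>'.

-- B to move --
(0,3): no bracket -> illegal
(0,4): flips 2 -> legal
(0,5): flips 1 -> legal
(1,5): flips 4 -> legal
(2,1): no bracket -> illegal
(2,5): flips 1 -> legal
(3,5): flips 1 -> legal
(4,1): flips 1 -> legal
(4,3): flips 1 -> legal
(4,4): flips 1 -> legal
(5,3): flips 2 -> legal
B mobility = 9
-- W to move --
(0,2): flips 1 -> legal
(0,3): flips 2 -> legal
(0,4): no bracket -> illegal
(1,1): flips 1 -> legal
(1,2): flips 2 -> legal
(2,0): flips 1 -> legal
(2,1): flips 2 -> legal
(2,5): no bracket -> illegal
(3,0): flips 1 -> legal
(3,5): flips 1 -> legal
(4,0): no bracket -> illegal
(4,1): no bracket -> illegal
(4,3): no bracket -> illegal
(4,4): flips 1 -> legal
(4,5): no bracket -> illegal
(5,0): flips 1 -> legal
W mobility = 10

Answer: B=9 W=10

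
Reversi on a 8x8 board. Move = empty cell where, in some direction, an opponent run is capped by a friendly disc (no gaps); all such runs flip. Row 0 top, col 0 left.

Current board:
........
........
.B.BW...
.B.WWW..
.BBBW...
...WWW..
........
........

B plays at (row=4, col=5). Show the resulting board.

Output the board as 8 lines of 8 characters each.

Answer: ........
........
.B.BW...
.B.WBW..
.BBBBB..
...WWW..
........
........

Derivation:
Place B at (4,5); scan 8 dirs for brackets.
Dir NW: opp run (3,4) capped by B -> flip
Dir N: opp run (3,5), next='.' -> no flip
Dir NE: first cell '.' (not opp) -> no flip
Dir W: opp run (4,4) capped by B -> flip
Dir E: first cell '.' (not opp) -> no flip
Dir SW: opp run (5,4), next='.' -> no flip
Dir S: opp run (5,5), next='.' -> no flip
Dir SE: first cell '.' (not opp) -> no flip
All flips: (3,4) (4,4)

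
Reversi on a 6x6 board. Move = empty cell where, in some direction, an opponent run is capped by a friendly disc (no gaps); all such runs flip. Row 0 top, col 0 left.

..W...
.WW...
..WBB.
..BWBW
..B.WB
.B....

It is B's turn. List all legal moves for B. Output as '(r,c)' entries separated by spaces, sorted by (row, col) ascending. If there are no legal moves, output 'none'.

(0,0): no bracket -> illegal
(0,1): flips 1 -> legal
(0,3): no bracket -> illegal
(1,0): no bracket -> illegal
(1,3): no bracket -> illegal
(2,0): no bracket -> illegal
(2,1): flips 1 -> legal
(2,5): flips 1 -> legal
(3,1): no bracket -> illegal
(4,3): flips 2 -> legal
(5,3): no bracket -> illegal
(5,4): flips 1 -> legal
(5,5): no bracket -> illegal

Answer: (0,1) (2,1) (2,5) (4,3) (5,4)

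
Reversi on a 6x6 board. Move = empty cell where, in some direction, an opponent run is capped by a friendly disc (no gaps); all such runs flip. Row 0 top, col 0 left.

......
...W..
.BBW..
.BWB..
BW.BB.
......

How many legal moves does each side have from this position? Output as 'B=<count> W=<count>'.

Answer: B=5 W=8

Derivation:
-- B to move --
(0,2): no bracket -> illegal
(0,3): flips 2 -> legal
(0,4): flips 1 -> legal
(1,2): no bracket -> illegal
(1,4): no bracket -> illegal
(2,4): flips 1 -> legal
(3,0): no bracket -> illegal
(3,4): no bracket -> illegal
(4,2): flips 2 -> legal
(5,0): no bracket -> illegal
(5,1): flips 1 -> legal
(5,2): no bracket -> illegal
B mobility = 5
-- W to move --
(1,0): flips 1 -> legal
(1,1): flips 2 -> legal
(1,2): flips 1 -> legal
(2,0): flips 2 -> legal
(2,4): no bracket -> illegal
(3,0): flips 1 -> legal
(3,4): flips 1 -> legal
(3,5): no bracket -> illegal
(4,2): no bracket -> illegal
(4,5): no bracket -> illegal
(5,0): no bracket -> illegal
(5,1): no bracket -> illegal
(5,2): no bracket -> illegal
(5,3): flips 2 -> legal
(5,4): flips 1 -> legal
(5,5): no bracket -> illegal
W mobility = 8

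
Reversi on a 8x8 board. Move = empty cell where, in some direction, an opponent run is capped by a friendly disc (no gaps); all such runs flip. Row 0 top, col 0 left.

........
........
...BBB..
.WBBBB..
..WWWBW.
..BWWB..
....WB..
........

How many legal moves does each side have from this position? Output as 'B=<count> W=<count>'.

-- B to move --
(2,0): no bracket -> illegal
(2,1): no bracket -> illegal
(2,2): no bracket -> illegal
(3,0): flips 1 -> legal
(3,6): no bracket -> illegal
(3,7): flips 1 -> legal
(4,0): no bracket -> illegal
(4,1): flips 3 -> legal
(4,7): flips 1 -> legal
(5,1): flips 1 -> legal
(5,6): no bracket -> illegal
(5,7): flips 1 -> legal
(6,2): flips 2 -> legal
(6,3): flips 4 -> legal
(7,3): flips 1 -> legal
(7,4): flips 3 -> legal
(7,5): no bracket -> illegal
B mobility = 10
-- W to move --
(1,2): no bracket -> illegal
(1,3): flips 4 -> legal
(1,4): flips 2 -> legal
(1,5): flips 2 -> legal
(1,6): flips 2 -> legal
(2,1): flips 1 -> legal
(2,2): flips 2 -> legal
(2,6): flips 1 -> legal
(3,6): flips 5 -> legal
(4,1): no bracket -> illegal
(5,1): flips 1 -> legal
(5,6): flips 1 -> legal
(6,1): flips 1 -> legal
(6,2): flips 1 -> legal
(6,3): no bracket -> illegal
(6,6): flips 2 -> legal
(7,4): no bracket -> illegal
(7,5): no bracket -> illegal
(7,6): flips 1 -> legal
W mobility = 14

Answer: B=10 W=14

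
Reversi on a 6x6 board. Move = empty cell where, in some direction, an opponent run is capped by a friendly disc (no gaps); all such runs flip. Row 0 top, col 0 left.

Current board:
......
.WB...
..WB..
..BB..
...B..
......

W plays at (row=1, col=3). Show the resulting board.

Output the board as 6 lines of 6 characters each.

Place W at (1,3); scan 8 dirs for brackets.
Dir NW: first cell '.' (not opp) -> no flip
Dir N: first cell '.' (not opp) -> no flip
Dir NE: first cell '.' (not opp) -> no flip
Dir W: opp run (1,2) capped by W -> flip
Dir E: first cell '.' (not opp) -> no flip
Dir SW: first cell 'W' (not opp) -> no flip
Dir S: opp run (2,3) (3,3) (4,3), next='.' -> no flip
Dir SE: first cell '.' (not opp) -> no flip
All flips: (1,2)

Answer: ......
.WWW..
..WB..
..BB..
...B..
......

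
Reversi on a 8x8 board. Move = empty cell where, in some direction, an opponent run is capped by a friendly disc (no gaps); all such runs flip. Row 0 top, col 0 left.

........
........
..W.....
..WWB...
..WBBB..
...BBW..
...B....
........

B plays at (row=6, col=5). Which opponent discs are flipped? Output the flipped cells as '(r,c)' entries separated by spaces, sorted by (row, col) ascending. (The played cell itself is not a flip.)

Answer: (5,5)

Derivation:
Dir NW: first cell 'B' (not opp) -> no flip
Dir N: opp run (5,5) capped by B -> flip
Dir NE: first cell '.' (not opp) -> no flip
Dir W: first cell '.' (not opp) -> no flip
Dir E: first cell '.' (not opp) -> no flip
Dir SW: first cell '.' (not opp) -> no flip
Dir S: first cell '.' (not opp) -> no flip
Dir SE: first cell '.' (not opp) -> no flip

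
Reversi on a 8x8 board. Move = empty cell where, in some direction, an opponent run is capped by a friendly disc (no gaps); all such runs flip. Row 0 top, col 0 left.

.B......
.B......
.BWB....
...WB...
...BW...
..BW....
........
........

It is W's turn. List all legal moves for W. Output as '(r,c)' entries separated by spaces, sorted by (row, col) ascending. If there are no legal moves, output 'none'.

Answer: (0,0) (1,3) (2,0) (2,4) (3,5) (4,2) (5,1)

Derivation:
(0,0): flips 1 -> legal
(0,2): no bracket -> illegal
(1,0): no bracket -> illegal
(1,2): no bracket -> illegal
(1,3): flips 1 -> legal
(1,4): no bracket -> illegal
(2,0): flips 1 -> legal
(2,4): flips 2 -> legal
(2,5): no bracket -> illegal
(3,0): no bracket -> illegal
(3,1): no bracket -> illegal
(3,2): no bracket -> illegal
(3,5): flips 1 -> legal
(4,1): no bracket -> illegal
(4,2): flips 1 -> legal
(4,5): no bracket -> illegal
(5,1): flips 1 -> legal
(5,4): no bracket -> illegal
(6,1): no bracket -> illegal
(6,2): no bracket -> illegal
(6,3): no bracket -> illegal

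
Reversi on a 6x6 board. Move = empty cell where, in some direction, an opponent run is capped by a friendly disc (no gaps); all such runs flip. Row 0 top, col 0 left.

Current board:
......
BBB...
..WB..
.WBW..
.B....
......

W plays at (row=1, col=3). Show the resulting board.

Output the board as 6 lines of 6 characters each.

Answer: ......
BBBW..
..WW..
.WBW..
.B....
......

Derivation:
Place W at (1,3); scan 8 dirs for brackets.
Dir NW: first cell '.' (not opp) -> no flip
Dir N: first cell '.' (not opp) -> no flip
Dir NE: first cell '.' (not opp) -> no flip
Dir W: opp run (1,2) (1,1) (1,0), next=edge -> no flip
Dir E: first cell '.' (not opp) -> no flip
Dir SW: first cell 'W' (not opp) -> no flip
Dir S: opp run (2,3) capped by W -> flip
Dir SE: first cell '.' (not opp) -> no flip
All flips: (2,3)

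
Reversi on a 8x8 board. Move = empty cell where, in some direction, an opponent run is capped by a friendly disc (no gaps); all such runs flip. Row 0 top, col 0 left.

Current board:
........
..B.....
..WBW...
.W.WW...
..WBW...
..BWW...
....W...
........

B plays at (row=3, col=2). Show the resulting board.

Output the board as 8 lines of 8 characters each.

Answer: ........
..B.....
..BBW...
.WBWW...
..BBW...
..BWW...
....W...
........

Derivation:
Place B at (3,2); scan 8 dirs for brackets.
Dir NW: first cell '.' (not opp) -> no flip
Dir N: opp run (2,2) capped by B -> flip
Dir NE: first cell 'B' (not opp) -> no flip
Dir W: opp run (3,1), next='.' -> no flip
Dir E: opp run (3,3) (3,4), next='.' -> no flip
Dir SW: first cell '.' (not opp) -> no flip
Dir S: opp run (4,2) capped by B -> flip
Dir SE: first cell 'B' (not opp) -> no flip
All flips: (2,2) (4,2)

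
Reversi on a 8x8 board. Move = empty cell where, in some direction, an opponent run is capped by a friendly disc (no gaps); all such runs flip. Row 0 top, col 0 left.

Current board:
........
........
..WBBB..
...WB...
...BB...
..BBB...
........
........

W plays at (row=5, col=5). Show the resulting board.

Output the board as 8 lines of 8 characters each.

Place W at (5,5); scan 8 dirs for brackets.
Dir NW: opp run (4,4) capped by W -> flip
Dir N: first cell '.' (not opp) -> no flip
Dir NE: first cell '.' (not opp) -> no flip
Dir W: opp run (5,4) (5,3) (5,2), next='.' -> no flip
Dir E: first cell '.' (not opp) -> no flip
Dir SW: first cell '.' (not opp) -> no flip
Dir S: first cell '.' (not opp) -> no flip
Dir SE: first cell '.' (not opp) -> no flip
All flips: (4,4)

Answer: ........
........
..WBBB..
...WB...
...BW...
..BBBW..
........
........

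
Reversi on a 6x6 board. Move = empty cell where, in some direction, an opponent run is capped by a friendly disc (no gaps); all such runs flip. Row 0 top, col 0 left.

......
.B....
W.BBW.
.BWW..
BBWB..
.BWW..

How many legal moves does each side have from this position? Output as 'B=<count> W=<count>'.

-- B to move --
(1,0): no bracket -> illegal
(1,3): no bracket -> illegal
(1,4): no bracket -> illegal
(1,5): flips 3 -> legal
(2,1): flips 1 -> legal
(2,5): flips 1 -> legal
(3,0): no bracket -> illegal
(3,4): flips 2 -> legal
(3,5): no bracket -> illegal
(4,4): flips 1 -> legal
(5,4): flips 2 -> legal
B mobility = 6
-- W to move --
(0,0): flips 2 -> legal
(0,1): no bracket -> illegal
(0,2): flips 1 -> legal
(1,0): no bracket -> illegal
(1,2): flips 1 -> legal
(1,3): flips 1 -> legal
(1,4): flips 1 -> legal
(2,1): flips 2 -> legal
(3,0): flips 2 -> legal
(3,4): flips 1 -> legal
(4,4): flips 1 -> legal
(5,0): flips 2 -> legal
(5,4): flips 1 -> legal
W mobility = 11

Answer: B=6 W=11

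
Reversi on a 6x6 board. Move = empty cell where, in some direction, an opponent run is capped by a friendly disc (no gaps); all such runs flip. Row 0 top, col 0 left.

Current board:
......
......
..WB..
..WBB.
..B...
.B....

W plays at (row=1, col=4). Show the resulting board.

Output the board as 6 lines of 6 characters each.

Place W at (1,4); scan 8 dirs for brackets.
Dir NW: first cell '.' (not opp) -> no flip
Dir N: first cell '.' (not opp) -> no flip
Dir NE: first cell '.' (not opp) -> no flip
Dir W: first cell '.' (not opp) -> no flip
Dir E: first cell '.' (not opp) -> no flip
Dir SW: opp run (2,3) capped by W -> flip
Dir S: first cell '.' (not opp) -> no flip
Dir SE: first cell '.' (not opp) -> no flip
All flips: (2,3)

Answer: ......
....W.
..WW..
..WBB.
..B...
.B....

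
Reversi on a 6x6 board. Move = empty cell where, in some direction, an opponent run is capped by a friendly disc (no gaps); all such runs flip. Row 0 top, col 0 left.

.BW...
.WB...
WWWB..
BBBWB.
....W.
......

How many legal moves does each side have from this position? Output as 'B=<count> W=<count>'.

-- B to move --
(0,0): no bracket -> illegal
(0,3): flips 1 -> legal
(1,0): flips 3 -> legal
(1,3): flips 1 -> legal
(2,4): no bracket -> illegal
(3,5): no bracket -> illegal
(4,2): no bracket -> illegal
(4,3): flips 1 -> legal
(4,5): no bracket -> illegal
(5,3): no bracket -> illegal
(5,4): flips 1 -> legal
(5,5): no bracket -> illegal
B mobility = 5
-- W to move --
(0,0): flips 1 -> legal
(0,3): flips 1 -> legal
(1,0): no bracket -> illegal
(1,3): flips 2 -> legal
(1,4): no bracket -> illegal
(2,4): flips 2 -> legal
(2,5): no bracket -> illegal
(3,5): flips 1 -> legal
(4,0): flips 2 -> legal
(4,1): flips 1 -> legal
(4,2): flips 2 -> legal
(4,3): flips 1 -> legal
(4,5): no bracket -> illegal
W mobility = 9

Answer: B=5 W=9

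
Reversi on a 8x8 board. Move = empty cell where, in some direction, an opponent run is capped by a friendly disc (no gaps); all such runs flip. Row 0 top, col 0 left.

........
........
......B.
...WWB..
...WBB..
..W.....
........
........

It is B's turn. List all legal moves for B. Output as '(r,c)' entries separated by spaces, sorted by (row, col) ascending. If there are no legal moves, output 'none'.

(2,2): flips 1 -> legal
(2,3): flips 1 -> legal
(2,4): flips 1 -> legal
(2,5): no bracket -> illegal
(3,2): flips 2 -> legal
(4,1): no bracket -> illegal
(4,2): flips 1 -> legal
(5,1): no bracket -> illegal
(5,3): no bracket -> illegal
(5,4): no bracket -> illegal
(6,1): no bracket -> illegal
(6,2): no bracket -> illegal
(6,3): no bracket -> illegal

Answer: (2,2) (2,3) (2,4) (3,2) (4,2)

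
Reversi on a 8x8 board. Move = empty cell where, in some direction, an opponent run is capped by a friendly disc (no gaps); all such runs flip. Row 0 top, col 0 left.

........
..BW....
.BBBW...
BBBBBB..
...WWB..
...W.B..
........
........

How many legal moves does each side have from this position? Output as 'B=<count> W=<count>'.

-- B to move --
(0,2): flips 2 -> legal
(0,3): flips 1 -> legal
(0,4): flips 1 -> legal
(1,4): flips 2 -> legal
(1,5): flips 1 -> legal
(2,5): flips 1 -> legal
(4,2): flips 2 -> legal
(5,2): flips 1 -> legal
(5,4): flips 2 -> legal
(6,2): flips 2 -> legal
(6,3): flips 2 -> legal
(6,4): no bracket -> illegal
B mobility = 11
-- W to move --
(0,1): no bracket -> illegal
(0,2): no bracket -> illegal
(0,3): no bracket -> illegal
(1,0): flips 2 -> legal
(1,1): flips 3 -> legal
(1,4): no bracket -> illegal
(2,0): flips 3 -> legal
(2,5): flips 1 -> legal
(2,6): flips 1 -> legal
(3,6): no bracket -> illegal
(4,0): flips 2 -> legal
(4,1): no bracket -> illegal
(4,2): flips 1 -> legal
(4,6): flips 2 -> legal
(5,4): no bracket -> illegal
(5,6): no bracket -> illegal
(6,4): no bracket -> illegal
(6,5): no bracket -> illegal
(6,6): flips 1 -> legal
W mobility = 9

Answer: B=11 W=9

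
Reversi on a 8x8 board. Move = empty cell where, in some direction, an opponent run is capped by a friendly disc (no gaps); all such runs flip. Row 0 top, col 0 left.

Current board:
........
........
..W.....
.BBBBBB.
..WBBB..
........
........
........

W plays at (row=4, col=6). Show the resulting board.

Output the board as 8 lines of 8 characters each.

Place W at (4,6); scan 8 dirs for brackets.
Dir NW: opp run (3,5), next='.' -> no flip
Dir N: opp run (3,6), next='.' -> no flip
Dir NE: first cell '.' (not opp) -> no flip
Dir W: opp run (4,5) (4,4) (4,3) capped by W -> flip
Dir E: first cell '.' (not opp) -> no flip
Dir SW: first cell '.' (not opp) -> no flip
Dir S: first cell '.' (not opp) -> no flip
Dir SE: first cell '.' (not opp) -> no flip
All flips: (4,3) (4,4) (4,5)

Answer: ........
........
..W.....
.BBBBBB.
..WWWWW.
........
........
........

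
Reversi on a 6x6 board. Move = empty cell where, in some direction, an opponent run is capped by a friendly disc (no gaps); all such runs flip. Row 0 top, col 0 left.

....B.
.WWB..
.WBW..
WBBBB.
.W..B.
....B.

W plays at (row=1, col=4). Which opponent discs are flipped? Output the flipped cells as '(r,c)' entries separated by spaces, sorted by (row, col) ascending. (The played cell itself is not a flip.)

Answer: (1,3)

Derivation:
Dir NW: first cell '.' (not opp) -> no flip
Dir N: opp run (0,4), next=edge -> no flip
Dir NE: first cell '.' (not opp) -> no flip
Dir W: opp run (1,3) capped by W -> flip
Dir E: first cell '.' (not opp) -> no flip
Dir SW: first cell 'W' (not opp) -> no flip
Dir S: first cell '.' (not opp) -> no flip
Dir SE: first cell '.' (not opp) -> no flip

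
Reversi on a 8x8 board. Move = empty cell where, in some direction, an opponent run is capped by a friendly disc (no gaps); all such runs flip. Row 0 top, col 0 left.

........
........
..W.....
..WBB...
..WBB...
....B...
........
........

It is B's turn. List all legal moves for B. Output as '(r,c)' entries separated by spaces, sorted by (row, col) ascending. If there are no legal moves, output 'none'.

Answer: (1,1) (2,1) (3,1) (4,1) (5,1)

Derivation:
(1,1): flips 1 -> legal
(1,2): no bracket -> illegal
(1,3): no bracket -> illegal
(2,1): flips 1 -> legal
(2,3): no bracket -> illegal
(3,1): flips 1 -> legal
(4,1): flips 1 -> legal
(5,1): flips 1 -> legal
(5,2): no bracket -> illegal
(5,3): no bracket -> illegal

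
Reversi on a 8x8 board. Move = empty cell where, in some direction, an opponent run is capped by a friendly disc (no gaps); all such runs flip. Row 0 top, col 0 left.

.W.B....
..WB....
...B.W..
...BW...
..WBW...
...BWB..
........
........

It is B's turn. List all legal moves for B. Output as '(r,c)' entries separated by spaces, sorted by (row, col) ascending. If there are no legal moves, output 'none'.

(0,0): no bracket -> illegal
(0,2): no bracket -> illegal
(1,0): no bracket -> illegal
(1,1): flips 1 -> legal
(1,4): no bracket -> illegal
(1,5): no bracket -> illegal
(1,6): flips 2 -> legal
(2,1): flips 1 -> legal
(2,2): no bracket -> illegal
(2,4): no bracket -> illegal
(2,6): no bracket -> illegal
(3,1): flips 1 -> legal
(3,2): no bracket -> illegal
(3,5): flips 2 -> legal
(3,6): no bracket -> illegal
(4,1): flips 1 -> legal
(4,5): flips 2 -> legal
(5,1): flips 1 -> legal
(5,2): no bracket -> illegal
(6,3): no bracket -> illegal
(6,4): no bracket -> illegal
(6,5): flips 1 -> legal

Answer: (1,1) (1,6) (2,1) (3,1) (3,5) (4,1) (4,5) (5,1) (6,5)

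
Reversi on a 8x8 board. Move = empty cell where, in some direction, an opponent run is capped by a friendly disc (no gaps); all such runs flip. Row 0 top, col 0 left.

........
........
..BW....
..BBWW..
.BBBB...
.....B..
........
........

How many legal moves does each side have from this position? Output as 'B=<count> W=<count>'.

-- B to move --
(1,2): no bracket -> illegal
(1,3): flips 1 -> legal
(1,4): flips 1 -> legal
(2,4): flips 2 -> legal
(2,5): flips 1 -> legal
(2,6): flips 1 -> legal
(3,6): flips 2 -> legal
(4,5): no bracket -> illegal
(4,6): no bracket -> illegal
B mobility = 6
-- W to move --
(1,1): no bracket -> illegal
(1,2): no bracket -> illegal
(1,3): no bracket -> illegal
(2,1): flips 1 -> legal
(2,4): no bracket -> illegal
(3,0): no bracket -> illegal
(3,1): flips 2 -> legal
(4,0): no bracket -> illegal
(4,5): no bracket -> illegal
(4,6): no bracket -> illegal
(5,0): flips 2 -> legal
(5,1): no bracket -> illegal
(5,2): flips 1 -> legal
(5,3): flips 3 -> legal
(5,4): flips 1 -> legal
(5,6): no bracket -> illegal
(6,4): no bracket -> illegal
(6,5): no bracket -> illegal
(6,6): no bracket -> illegal
W mobility = 6

Answer: B=6 W=6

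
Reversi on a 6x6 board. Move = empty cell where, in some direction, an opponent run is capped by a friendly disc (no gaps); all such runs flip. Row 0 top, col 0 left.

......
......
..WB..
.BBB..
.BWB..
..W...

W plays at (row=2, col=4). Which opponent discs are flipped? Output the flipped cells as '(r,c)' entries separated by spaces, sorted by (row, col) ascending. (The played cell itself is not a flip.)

Dir NW: first cell '.' (not opp) -> no flip
Dir N: first cell '.' (not opp) -> no flip
Dir NE: first cell '.' (not opp) -> no flip
Dir W: opp run (2,3) capped by W -> flip
Dir E: first cell '.' (not opp) -> no flip
Dir SW: opp run (3,3) capped by W -> flip
Dir S: first cell '.' (not opp) -> no flip
Dir SE: first cell '.' (not opp) -> no flip

Answer: (2,3) (3,3)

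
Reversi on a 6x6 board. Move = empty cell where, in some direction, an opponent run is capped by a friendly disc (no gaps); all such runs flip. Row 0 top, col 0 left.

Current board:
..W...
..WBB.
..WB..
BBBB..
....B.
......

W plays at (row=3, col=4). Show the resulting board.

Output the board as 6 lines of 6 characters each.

Answer: ..W...
..WBB.
..WW..
BBBBW.
....B.
......

Derivation:
Place W at (3,4); scan 8 dirs for brackets.
Dir NW: opp run (2,3) capped by W -> flip
Dir N: first cell '.' (not opp) -> no flip
Dir NE: first cell '.' (not opp) -> no flip
Dir W: opp run (3,3) (3,2) (3,1) (3,0), next=edge -> no flip
Dir E: first cell '.' (not opp) -> no flip
Dir SW: first cell '.' (not opp) -> no flip
Dir S: opp run (4,4), next='.' -> no flip
Dir SE: first cell '.' (not opp) -> no flip
All flips: (2,3)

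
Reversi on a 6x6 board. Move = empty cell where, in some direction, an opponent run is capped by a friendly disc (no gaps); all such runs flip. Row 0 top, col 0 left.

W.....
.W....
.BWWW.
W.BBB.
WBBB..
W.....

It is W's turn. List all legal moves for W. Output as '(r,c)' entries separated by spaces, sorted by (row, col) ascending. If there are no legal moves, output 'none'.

Answer: (1,2) (2,0) (3,1) (4,4) (4,5) (5,1) (5,2) (5,3)

Derivation:
(1,0): no bracket -> illegal
(1,2): flips 1 -> legal
(2,0): flips 1 -> legal
(2,5): no bracket -> illegal
(3,1): flips 1 -> legal
(3,5): no bracket -> illegal
(4,4): flips 5 -> legal
(4,5): flips 1 -> legal
(5,1): flips 2 -> legal
(5,2): flips 3 -> legal
(5,3): flips 2 -> legal
(5,4): no bracket -> illegal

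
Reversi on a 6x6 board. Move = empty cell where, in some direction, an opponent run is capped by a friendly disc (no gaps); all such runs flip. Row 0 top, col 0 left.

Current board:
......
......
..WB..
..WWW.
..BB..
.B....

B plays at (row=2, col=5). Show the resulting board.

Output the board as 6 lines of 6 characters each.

Answer: ......
......
..WB.B
..WWB.
..BB..
.B....

Derivation:
Place B at (2,5); scan 8 dirs for brackets.
Dir NW: first cell '.' (not opp) -> no flip
Dir N: first cell '.' (not opp) -> no flip
Dir NE: edge -> no flip
Dir W: first cell '.' (not opp) -> no flip
Dir E: edge -> no flip
Dir SW: opp run (3,4) capped by B -> flip
Dir S: first cell '.' (not opp) -> no flip
Dir SE: edge -> no flip
All flips: (3,4)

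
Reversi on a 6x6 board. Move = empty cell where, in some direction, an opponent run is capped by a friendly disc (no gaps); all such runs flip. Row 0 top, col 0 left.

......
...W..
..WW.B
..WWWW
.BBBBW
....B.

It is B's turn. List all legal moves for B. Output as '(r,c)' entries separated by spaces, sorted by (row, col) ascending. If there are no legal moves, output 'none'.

(0,2): no bracket -> illegal
(0,3): flips 3 -> legal
(0,4): no bracket -> illegal
(1,1): flips 2 -> legal
(1,2): flips 2 -> legal
(1,4): flips 2 -> legal
(2,1): flips 1 -> legal
(2,4): flips 2 -> legal
(3,1): no bracket -> illegal
(5,5): flips 2 -> legal

Answer: (0,3) (1,1) (1,2) (1,4) (2,1) (2,4) (5,5)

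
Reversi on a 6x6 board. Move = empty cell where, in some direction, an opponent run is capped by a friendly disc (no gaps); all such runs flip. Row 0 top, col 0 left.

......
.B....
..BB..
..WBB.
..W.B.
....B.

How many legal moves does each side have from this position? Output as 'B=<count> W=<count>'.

-- B to move --
(2,1): no bracket -> illegal
(3,1): flips 1 -> legal
(4,1): flips 1 -> legal
(4,3): no bracket -> illegal
(5,1): flips 1 -> legal
(5,2): flips 2 -> legal
(5,3): no bracket -> illegal
B mobility = 4
-- W to move --
(0,0): no bracket -> illegal
(0,1): no bracket -> illegal
(0,2): no bracket -> illegal
(1,0): no bracket -> illegal
(1,2): flips 1 -> legal
(1,3): no bracket -> illegal
(1,4): flips 1 -> legal
(2,0): no bracket -> illegal
(2,1): no bracket -> illegal
(2,4): flips 1 -> legal
(2,5): no bracket -> illegal
(3,1): no bracket -> illegal
(3,5): flips 2 -> legal
(4,3): no bracket -> illegal
(4,5): no bracket -> illegal
(5,3): no bracket -> illegal
(5,5): no bracket -> illegal
W mobility = 4

Answer: B=4 W=4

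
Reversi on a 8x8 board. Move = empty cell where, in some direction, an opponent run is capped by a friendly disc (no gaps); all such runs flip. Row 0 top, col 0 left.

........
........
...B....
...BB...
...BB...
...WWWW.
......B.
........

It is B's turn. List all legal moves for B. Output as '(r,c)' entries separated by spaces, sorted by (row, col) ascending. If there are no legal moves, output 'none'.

(4,2): no bracket -> illegal
(4,5): no bracket -> illegal
(4,6): flips 1 -> legal
(4,7): no bracket -> illegal
(5,2): no bracket -> illegal
(5,7): no bracket -> illegal
(6,2): flips 1 -> legal
(6,3): flips 1 -> legal
(6,4): flips 1 -> legal
(6,5): flips 1 -> legal
(6,7): no bracket -> illegal

Answer: (4,6) (6,2) (6,3) (6,4) (6,5)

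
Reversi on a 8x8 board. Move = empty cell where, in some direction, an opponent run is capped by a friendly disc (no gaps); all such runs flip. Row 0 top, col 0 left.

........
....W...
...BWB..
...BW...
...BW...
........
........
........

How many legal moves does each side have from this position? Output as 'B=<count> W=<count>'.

Answer: B=6 W=8

Derivation:
-- B to move --
(0,3): flips 1 -> legal
(0,4): no bracket -> illegal
(0,5): flips 1 -> legal
(1,3): no bracket -> illegal
(1,5): flips 1 -> legal
(3,5): flips 1 -> legal
(4,5): flips 2 -> legal
(5,3): no bracket -> illegal
(5,4): no bracket -> illegal
(5,5): flips 1 -> legal
B mobility = 6
-- W to move --
(1,2): flips 1 -> legal
(1,3): no bracket -> illegal
(1,5): no bracket -> illegal
(1,6): flips 1 -> legal
(2,2): flips 2 -> legal
(2,6): flips 1 -> legal
(3,2): flips 2 -> legal
(3,5): no bracket -> illegal
(3,6): flips 1 -> legal
(4,2): flips 2 -> legal
(5,2): flips 1 -> legal
(5,3): no bracket -> illegal
(5,4): no bracket -> illegal
W mobility = 8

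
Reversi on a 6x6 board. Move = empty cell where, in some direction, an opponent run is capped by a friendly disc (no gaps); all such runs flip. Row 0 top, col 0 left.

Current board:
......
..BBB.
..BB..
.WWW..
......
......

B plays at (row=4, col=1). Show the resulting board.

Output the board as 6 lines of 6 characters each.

Place B at (4,1); scan 8 dirs for brackets.
Dir NW: first cell '.' (not opp) -> no flip
Dir N: opp run (3,1), next='.' -> no flip
Dir NE: opp run (3,2) capped by B -> flip
Dir W: first cell '.' (not opp) -> no flip
Dir E: first cell '.' (not opp) -> no flip
Dir SW: first cell '.' (not opp) -> no flip
Dir S: first cell '.' (not opp) -> no flip
Dir SE: first cell '.' (not opp) -> no flip
All flips: (3,2)

Answer: ......
..BBB.
..BB..
.WBW..
.B....
......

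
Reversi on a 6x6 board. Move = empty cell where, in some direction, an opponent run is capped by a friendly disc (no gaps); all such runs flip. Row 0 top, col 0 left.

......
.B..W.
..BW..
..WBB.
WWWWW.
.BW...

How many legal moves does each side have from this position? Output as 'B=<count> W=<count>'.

-- B to move --
(0,3): no bracket -> illegal
(0,4): no bracket -> illegal
(0,5): no bracket -> illegal
(1,2): flips 1 -> legal
(1,3): flips 1 -> legal
(1,5): no bracket -> illegal
(2,1): no bracket -> illegal
(2,4): flips 1 -> legal
(2,5): no bracket -> illegal
(3,0): no bracket -> illegal
(3,1): flips 2 -> legal
(3,5): no bracket -> illegal
(4,5): no bracket -> illegal
(5,0): no bracket -> illegal
(5,3): flips 2 -> legal
(5,4): flips 1 -> legal
(5,5): flips 1 -> legal
B mobility = 7
-- W to move --
(0,0): flips 3 -> legal
(0,1): no bracket -> illegal
(0,2): no bracket -> illegal
(1,0): no bracket -> illegal
(1,2): flips 1 -> legal
(1,3): no bracket -> illegal
(2,0): no bracket -> illegal
(2,1): flips 1 -> legal
(2,4): flips 2 -> legal
(2,5): flips 1 -> legal
(3,1): no bracket -> illegal
(3,5): flips 2 -> legal
(4,5): flips 1 -> legal
(5,0): flips 1 -> legal
W mobility = 8

Answer: B=7 W=8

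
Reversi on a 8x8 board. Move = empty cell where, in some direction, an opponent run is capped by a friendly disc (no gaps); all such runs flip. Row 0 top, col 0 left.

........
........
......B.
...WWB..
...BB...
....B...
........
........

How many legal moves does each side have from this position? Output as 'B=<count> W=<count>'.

-- B to move --
(2,2): flips 1 -> legal
(2,3): flips 1 -> legal
(2,4): flips 1 -> legal
(2,5): flips 1 -> legal
(3,2): flips 2 -> legal
(4,2): no bracket -> illegal
(4,5): no bracket -> illegal
B mobility = 5
-- W to move --
(1,5): no bracket -> illegal
(1,6): no bracket -> illegal
(1,7): no bracket -> illegal
(2,4): no bracket -> illegal
(2,5): no bracket -> illegal
(2,7): no bracket -> illegal
(3,2): no bracket -> illegal
(3,6): flips 1 -> legal
(3,7): no bracket -> illegal
(4,2): no bracket -> illegal
(4,5): no bracket -> illegal
(4,6): no bracket -> illegal
(5,2): flips 1 -> legal
(5,3): flips 1 -> legal
(5,5): flips 1 -> legal
(6,3): no bracket -> illegal
(6,4): flips 2 -> legal
(6,5): no bracket -> illegal
W mobility = 5

Answer: B=5 W=5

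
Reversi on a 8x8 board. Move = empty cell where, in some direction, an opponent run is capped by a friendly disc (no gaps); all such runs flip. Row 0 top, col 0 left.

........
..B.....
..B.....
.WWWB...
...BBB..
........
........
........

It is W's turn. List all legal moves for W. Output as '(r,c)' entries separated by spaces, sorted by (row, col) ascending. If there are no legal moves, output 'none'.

(0,1): no bracket -> illegal
(0,2): flips 2 -> legal
(0,3): no bracket -> illegal
(1,1): flips 1 -> legal
(1,3): flips 1 -> legal
(2,1): no bracket -> illegal
(2,3): no bracket -> illegal
(2,4): no bracket -> illegal
(2,5): no bracket -> illegal
(3,5): flips 1 -> legal
(3,6): no bracket -> illegal
(4,2): no bracket -> illegal
(4,6): no bracket -> illegal
(5,2): no bracket -> illegal
(5,3): flips 1 -> legal
(5,4): flips 1 -> legal
(5,5): flips 1 -> legal
(5,6): no bracket -> illegal

Answer: (0,2) (1,1) (1,3) (3,5) (5,3) (5,4) (5,5)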